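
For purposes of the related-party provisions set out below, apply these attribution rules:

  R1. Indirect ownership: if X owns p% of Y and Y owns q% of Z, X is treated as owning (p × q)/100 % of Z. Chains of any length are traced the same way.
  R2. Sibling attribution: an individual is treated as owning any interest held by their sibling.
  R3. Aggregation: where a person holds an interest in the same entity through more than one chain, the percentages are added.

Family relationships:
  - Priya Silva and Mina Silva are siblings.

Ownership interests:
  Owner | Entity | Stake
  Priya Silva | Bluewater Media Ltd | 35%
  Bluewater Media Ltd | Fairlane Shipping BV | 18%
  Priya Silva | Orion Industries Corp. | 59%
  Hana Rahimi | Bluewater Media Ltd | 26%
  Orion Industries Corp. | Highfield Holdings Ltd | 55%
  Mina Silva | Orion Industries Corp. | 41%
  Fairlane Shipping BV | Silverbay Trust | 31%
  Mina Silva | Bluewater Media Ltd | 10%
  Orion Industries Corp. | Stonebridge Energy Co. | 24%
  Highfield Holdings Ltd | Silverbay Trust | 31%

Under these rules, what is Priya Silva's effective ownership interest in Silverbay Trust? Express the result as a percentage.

By sibling attribution (R2), Priya Silva is treated as also owning Mina Silva's interest in Orion Industries Corp, giving 59% + 41% = 100%.
By sibling attribution (R2), Priya Silva is treated as also owning Mina Silva's interest in Bluewater Media Ltd, giving 35% + 10% = 45%.
Chain via Orion Industries Corp. → Highfield Holdings Ltd (R1): 100% × 55% × 31% = 17.05% of Silverbay Trust.
Chain via Bluewater Media Ltd → Fairlane Shipping BV (R1): 45% × 18% × 31% = 2.511% of Silverbay Trust.
Aggregating (R3): 17.05% + 2.511% = 19.561%.

19.561%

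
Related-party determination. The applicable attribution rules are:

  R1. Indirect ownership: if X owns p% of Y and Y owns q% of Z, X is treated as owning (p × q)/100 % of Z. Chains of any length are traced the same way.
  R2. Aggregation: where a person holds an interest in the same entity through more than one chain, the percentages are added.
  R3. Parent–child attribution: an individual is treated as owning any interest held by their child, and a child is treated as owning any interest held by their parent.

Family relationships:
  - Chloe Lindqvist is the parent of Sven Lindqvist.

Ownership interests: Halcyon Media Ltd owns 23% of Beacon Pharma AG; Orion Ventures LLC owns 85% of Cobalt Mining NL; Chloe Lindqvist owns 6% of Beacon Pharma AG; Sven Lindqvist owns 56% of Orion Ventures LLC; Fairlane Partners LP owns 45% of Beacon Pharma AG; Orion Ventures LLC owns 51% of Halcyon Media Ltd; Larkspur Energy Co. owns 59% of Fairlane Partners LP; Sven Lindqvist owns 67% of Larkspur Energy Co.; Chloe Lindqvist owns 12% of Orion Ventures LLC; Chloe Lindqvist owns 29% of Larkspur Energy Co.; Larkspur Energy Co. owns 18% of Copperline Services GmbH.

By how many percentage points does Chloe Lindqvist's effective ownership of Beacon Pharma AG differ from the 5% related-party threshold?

34.4644

By parent–child attribution (R3), Chloe Lindqvist is treated as also owning Sven Lindqvist's interest in Orion Ventures LLC, giving 12% + 56% = 68%.
By parent–child attribution (R3), Chloe Lindqvist is treated as also owning Sven Lindqvist's interest in Larkspur Energy Co, giving 29% + 67% = 96%.
Chain via Orion Ventures LLC → Halcyon Media Ltd (R1): 68% × 51% × 23% = 7.9764% of Beacon Pharma AG.
Chain via Larkspur Energy Co. → Fairlane Partners LP (R1): 96% × 59% × 45% = 25.488% of Beacon Pharma AG.
Direct interest in Beacon Pharma AG: 6%.
Aggregating (R2): 7.9764% + 25.488% + 6% = 39.4644%.
39.4644% exceeds the 5% threshold by 34.4644 percentage points.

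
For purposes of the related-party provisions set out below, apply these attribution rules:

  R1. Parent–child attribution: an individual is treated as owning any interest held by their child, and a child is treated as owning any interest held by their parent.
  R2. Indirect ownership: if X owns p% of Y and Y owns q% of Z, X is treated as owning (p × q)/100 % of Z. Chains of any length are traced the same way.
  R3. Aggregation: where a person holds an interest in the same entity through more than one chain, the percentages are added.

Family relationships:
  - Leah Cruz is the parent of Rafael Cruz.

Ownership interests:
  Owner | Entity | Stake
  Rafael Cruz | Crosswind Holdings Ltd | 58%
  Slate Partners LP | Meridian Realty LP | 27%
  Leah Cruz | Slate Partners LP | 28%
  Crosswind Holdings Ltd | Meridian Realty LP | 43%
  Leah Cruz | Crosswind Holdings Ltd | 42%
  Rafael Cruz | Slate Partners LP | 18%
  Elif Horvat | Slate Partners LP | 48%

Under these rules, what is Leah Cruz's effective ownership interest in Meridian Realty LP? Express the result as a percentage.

55.42%

By parent–child attribution (R1), Leah Cruz is treated as also owning Rafael Cruz's interest in Slate Partners LP, giving 28% + 18% = 46%.
By parent–child attribution (R1), Leah Cruz is treated as also owning Rafael Cruz's interest in Crosswind Holdings Ltd, giving 42% + 58% = 100%.
Chain via Slate Partners LP (R2): 46% × 27% = 12.42% of Meridian Realty LP.
Chain via Crosswind Holdings Ltd (R2): 100% × 43% = 43% of Meridian Realty LP.
Aggregating (R3): 12.42% + 43% = 55.42%.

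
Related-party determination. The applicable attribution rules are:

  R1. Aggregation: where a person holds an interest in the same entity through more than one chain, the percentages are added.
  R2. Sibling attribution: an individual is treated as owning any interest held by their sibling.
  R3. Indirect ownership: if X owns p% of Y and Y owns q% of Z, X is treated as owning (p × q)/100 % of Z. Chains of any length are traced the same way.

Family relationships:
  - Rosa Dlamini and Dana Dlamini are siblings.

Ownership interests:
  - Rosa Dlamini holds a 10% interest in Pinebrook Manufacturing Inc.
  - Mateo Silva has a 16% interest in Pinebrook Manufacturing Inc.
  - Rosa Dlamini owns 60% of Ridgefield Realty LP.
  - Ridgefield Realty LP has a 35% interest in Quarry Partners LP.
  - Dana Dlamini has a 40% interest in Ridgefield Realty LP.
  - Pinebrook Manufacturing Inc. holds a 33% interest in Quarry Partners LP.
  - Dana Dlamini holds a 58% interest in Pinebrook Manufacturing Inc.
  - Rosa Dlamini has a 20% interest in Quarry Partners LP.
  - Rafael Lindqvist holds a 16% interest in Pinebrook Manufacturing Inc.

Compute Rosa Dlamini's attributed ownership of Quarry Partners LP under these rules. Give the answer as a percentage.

77.44%

By sibling attribution (R2), Rosa Dlamini is treated as also owning Dana Dlamini's interest in Pinebrook Manufacturing Inc, giving 10% + 58% = 68%.
By sibling attribution (R2), Rosa Dlamini is treated as also owning Dana Dlamini's interest in Ridgefield Realty LP, giving 60% + 40% = 100%.
Chain via Pinebrook Manufacturing Inc. (R3): 68% × 33% = 22.44% of Quarry Partners LP.
Chain via Ridgefield Realty LP (R3): 100% × 35% = 35% of Quarry Partners LP.
Direct interest in Quarry Partners LP: 20%.
Aggregating (R1): 22.44% + 35% + 20% = 77.44%.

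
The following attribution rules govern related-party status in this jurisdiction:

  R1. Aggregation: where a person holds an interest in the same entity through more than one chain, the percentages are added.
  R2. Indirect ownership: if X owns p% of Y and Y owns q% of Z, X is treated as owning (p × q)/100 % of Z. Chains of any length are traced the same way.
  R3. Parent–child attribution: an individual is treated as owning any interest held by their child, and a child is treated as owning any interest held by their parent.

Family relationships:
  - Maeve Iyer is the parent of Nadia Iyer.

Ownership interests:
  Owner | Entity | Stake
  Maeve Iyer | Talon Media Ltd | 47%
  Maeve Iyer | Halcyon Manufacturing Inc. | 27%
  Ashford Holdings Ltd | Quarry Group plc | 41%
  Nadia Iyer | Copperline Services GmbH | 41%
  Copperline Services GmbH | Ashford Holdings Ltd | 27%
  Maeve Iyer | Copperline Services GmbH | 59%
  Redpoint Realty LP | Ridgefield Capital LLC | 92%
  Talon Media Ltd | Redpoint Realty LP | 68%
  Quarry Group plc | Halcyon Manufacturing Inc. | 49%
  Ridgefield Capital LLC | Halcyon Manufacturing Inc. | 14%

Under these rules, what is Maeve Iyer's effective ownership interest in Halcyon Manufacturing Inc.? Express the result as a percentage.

36.540748%

By parent–child attribution (R3), Maeve Iyer is treated as also owning Nadia Iyer's interest in Copperline Services GmbH, giving 59% + 41% = 100%.
Chain via Talon Media Ltd → Redpoint Realty LP → Ridgefield Capital LLC (R2): 47% × 68% × 92% × 14% = 4.116448% of Halcyon Manufacturing Inc.
Chain via Copperline Services GmbH → Ashford Holdings Ltd → Quarry Group plc (R2): 100% × 27% × 41% × 49% = 5.4243% of Halcyon Manufacturing Inc.
Direct interest in Halcyon Manufacturing Inc: 27%.
Aggregating (R1): 4.116448% + 5.4243% + 27% = 36.540748%.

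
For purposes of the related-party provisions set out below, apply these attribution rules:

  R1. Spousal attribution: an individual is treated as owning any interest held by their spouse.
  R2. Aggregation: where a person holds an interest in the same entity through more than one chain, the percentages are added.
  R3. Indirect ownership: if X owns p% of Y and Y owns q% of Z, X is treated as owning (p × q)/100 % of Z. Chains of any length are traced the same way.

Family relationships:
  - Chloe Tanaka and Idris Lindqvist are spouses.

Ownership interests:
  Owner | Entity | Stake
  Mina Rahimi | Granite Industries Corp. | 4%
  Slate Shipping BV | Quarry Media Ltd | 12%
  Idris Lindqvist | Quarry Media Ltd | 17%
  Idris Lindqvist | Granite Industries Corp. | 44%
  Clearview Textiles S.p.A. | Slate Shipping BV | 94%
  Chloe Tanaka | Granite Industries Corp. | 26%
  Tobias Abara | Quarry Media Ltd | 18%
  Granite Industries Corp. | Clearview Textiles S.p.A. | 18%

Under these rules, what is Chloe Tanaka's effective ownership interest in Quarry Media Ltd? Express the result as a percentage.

18.42128%

By spousal attribution (R1), Chloe Tanaka is treated as also owning Idris Lindqvist's interest in Granite Industries Corp, giving 26% + 44% = 70%.
By spousal attribution (R1), Chloe Tanaka is treated as owning Idris Lindqvist's 17% interest in Quarry Media Ltd.
Chain via Granite Industries Corp. → Clearview Textiles S.p.A. → Slate Shipping BV (R3): 70% × 18% × 94% × 12% = 1.42128% of Quarry Media Ltd.
Direct interest in Quarry Media Ltd: 17%.
Aggregating (R2): 1.42128% + 17% = 18.42128%.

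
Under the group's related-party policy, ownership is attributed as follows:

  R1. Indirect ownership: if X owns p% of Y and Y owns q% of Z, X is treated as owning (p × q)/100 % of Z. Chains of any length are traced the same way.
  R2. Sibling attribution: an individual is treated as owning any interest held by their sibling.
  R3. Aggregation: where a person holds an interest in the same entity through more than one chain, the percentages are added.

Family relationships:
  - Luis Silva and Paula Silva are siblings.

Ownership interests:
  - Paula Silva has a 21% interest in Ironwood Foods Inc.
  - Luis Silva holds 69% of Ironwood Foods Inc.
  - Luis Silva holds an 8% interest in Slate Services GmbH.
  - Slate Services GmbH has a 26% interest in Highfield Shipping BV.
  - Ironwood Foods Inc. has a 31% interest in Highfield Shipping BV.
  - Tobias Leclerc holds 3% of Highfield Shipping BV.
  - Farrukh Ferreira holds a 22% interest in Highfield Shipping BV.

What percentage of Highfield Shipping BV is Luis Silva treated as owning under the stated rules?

By sibling attribution (R2), Luis Silva is treated as also owning Paula Silva's interest in Ironwood Foods Inc, giving 69% + 21% = 90%.
Chain via Ironwood Foods Inc. (R1): 90% × 31% = 27.9% of Highfield Shipping BV.
Chain via Slate Services GmbH (R1): 8% × 26% = 2.08% of Highfield Shipping BV.
Aggregating (R3): 27.9% + 2.08% = 29.98%.

29.98%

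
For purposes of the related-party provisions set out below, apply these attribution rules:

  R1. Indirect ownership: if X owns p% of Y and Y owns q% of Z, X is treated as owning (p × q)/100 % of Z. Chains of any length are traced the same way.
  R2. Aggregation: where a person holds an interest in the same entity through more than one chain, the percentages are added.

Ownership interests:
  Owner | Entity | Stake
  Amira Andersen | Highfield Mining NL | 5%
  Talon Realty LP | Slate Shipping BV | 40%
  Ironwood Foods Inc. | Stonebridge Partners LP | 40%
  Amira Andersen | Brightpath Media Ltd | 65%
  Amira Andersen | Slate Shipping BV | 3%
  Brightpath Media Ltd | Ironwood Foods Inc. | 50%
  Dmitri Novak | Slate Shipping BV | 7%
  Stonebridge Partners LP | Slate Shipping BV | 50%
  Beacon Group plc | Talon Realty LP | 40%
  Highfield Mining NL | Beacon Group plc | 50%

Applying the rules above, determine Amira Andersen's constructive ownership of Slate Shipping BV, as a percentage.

Chain via Highfield Mining NL → Beacon Group plc → Talon Realty LP (R1): 5% × 50% × 40% × 40% = 0.4% of Slate Shipping BV.
Chain via Brightpath Media Ltd → Ironwood Foods Inc. → Stonebridge Partners LP (R1): 65% × 50% × 40% × 50% = 6.5% of Slate Shipping BV.
Direct interest in Slate Shipping BV: 3%.
Aggregating (R2): 0.4% + 6.5% + 3% = 9.9%.

9.9%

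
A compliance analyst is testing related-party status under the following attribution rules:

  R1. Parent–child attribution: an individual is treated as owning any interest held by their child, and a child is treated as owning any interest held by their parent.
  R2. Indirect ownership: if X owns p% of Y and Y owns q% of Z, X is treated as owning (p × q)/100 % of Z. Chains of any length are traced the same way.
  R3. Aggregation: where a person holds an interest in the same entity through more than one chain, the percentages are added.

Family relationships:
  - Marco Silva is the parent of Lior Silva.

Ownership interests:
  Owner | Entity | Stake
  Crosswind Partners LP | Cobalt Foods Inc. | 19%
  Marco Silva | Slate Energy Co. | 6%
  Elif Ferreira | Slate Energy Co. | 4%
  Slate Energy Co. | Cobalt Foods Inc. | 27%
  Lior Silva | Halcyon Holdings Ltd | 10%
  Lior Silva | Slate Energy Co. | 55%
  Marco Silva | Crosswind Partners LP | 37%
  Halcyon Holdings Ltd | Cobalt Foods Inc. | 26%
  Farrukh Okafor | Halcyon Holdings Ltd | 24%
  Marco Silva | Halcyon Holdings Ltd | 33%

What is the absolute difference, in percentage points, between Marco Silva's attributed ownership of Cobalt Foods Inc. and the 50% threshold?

15.32

By parent–child attribution (R1), Marco Silva is treated as also owning Lior Silva's interest in Slate Energy Co, giving 6% + 55% = 61%.
By parent–child attribution (R1), Marco Silva is treated as also owning Lior Silva's interest in Halcyon Holdings Ltd, giving 33% + 10% = 43%.
Chain via Slate Energy Co. (R2): 61% × 27% = 16.47% of Cobalt Foods Inc.
Chain via Crosswind Partners LP (R2): 37% × 19% = 7.03% of Cobalt Foods Inc.
Chain via Halcyon Holdings Ltd (R2): 43% × 26% = 11.18% of Cobalt Foods Inc.
Aggregating (R3): 16.47% + 7.03% + 11.18% = 34.68%.
34.68% falls short of the 50% threshold by 15.32 percentage points.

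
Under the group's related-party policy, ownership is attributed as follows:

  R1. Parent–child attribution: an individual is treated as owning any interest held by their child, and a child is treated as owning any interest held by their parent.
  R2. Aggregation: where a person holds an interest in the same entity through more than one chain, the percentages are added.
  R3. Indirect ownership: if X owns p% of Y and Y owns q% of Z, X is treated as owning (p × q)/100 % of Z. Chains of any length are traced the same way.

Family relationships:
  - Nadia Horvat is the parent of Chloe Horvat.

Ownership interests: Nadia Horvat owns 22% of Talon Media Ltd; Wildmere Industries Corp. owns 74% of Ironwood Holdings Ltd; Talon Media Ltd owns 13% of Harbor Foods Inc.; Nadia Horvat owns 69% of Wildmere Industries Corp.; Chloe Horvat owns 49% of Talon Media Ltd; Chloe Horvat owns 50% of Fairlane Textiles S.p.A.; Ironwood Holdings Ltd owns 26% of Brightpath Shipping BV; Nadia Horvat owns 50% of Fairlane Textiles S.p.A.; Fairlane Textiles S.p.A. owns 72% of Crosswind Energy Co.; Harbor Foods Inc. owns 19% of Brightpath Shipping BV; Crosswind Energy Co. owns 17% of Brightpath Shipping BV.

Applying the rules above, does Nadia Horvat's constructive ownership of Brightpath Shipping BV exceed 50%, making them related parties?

By parent–child attribution (R1), Nadia Horvat is treated as also owning Chloe Horvat's interest in Talon Media Ltd, giving 22% + 49% = 71%.
By parent–child attribution (R1), Nadia Horvat is treated as also owning Chloe Horvat's interest in Fairlane Textiles S.p.A, giving 50% + 50% = 100%.
Chain via Wildmere Industries Corp. → Ironwood Holdings Ltd (R3): 69% × 74% × 26% = 13.2756% of Brightpath Shipping BV.
Chain via Talon Media Ltd → Harbor Foods Inc. (R3): 71% × 13% × 19% = 1.7537% of Brightpath Shipping BV.
Chain via Fairlane Textiles S.p.A. → Crosswind Energy Co. (R3): 100% × 72% × 17% = 12.24% of Brightpath Shipping BV.
Aggregating (R2): 13.2756% + 1.7537% + 12.24% = 27.2693%.
27.2693% does not exceed the 50% threshold, so Nadia is not a related party to Brightpath Shipping BV.

No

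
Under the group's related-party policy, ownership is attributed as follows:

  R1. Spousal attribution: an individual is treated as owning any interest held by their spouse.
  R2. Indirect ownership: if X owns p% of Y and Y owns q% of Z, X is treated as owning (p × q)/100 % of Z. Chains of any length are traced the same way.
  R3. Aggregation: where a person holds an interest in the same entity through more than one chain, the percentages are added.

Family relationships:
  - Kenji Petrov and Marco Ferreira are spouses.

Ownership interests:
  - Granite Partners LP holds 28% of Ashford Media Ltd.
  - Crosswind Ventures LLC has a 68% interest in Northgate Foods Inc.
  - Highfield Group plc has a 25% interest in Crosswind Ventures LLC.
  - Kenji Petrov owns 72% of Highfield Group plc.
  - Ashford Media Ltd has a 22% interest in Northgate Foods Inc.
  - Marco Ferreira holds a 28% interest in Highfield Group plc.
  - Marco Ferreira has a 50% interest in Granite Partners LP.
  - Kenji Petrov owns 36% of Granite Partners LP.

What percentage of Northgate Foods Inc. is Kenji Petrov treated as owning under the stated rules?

By spousal attribution (R1), Kenji Petrov is treated as also owning Marco Ferreira's interest in Highfield Group plc, giving 72% + 28% = 100%.
By spousal attribution (R1), Kenji Petrov is treated as also owning Marco Ferreira's interest in Granite Partners LP, giving 36% + 50% = 86%.
Chain via Highfield Group plc → Crosswind Ventures LLC (R2): 100% × 25% × 68% = 17% of Northgate Foods Inc.
Chain via Granite Partners LP → Ashford Media Ltd (R2): 86% × 28% × 22% = 5.2976% of Northgate Foods Inc.
Aggregating (R3): 17% + 5.2976% = 22.2976%.

22.2976%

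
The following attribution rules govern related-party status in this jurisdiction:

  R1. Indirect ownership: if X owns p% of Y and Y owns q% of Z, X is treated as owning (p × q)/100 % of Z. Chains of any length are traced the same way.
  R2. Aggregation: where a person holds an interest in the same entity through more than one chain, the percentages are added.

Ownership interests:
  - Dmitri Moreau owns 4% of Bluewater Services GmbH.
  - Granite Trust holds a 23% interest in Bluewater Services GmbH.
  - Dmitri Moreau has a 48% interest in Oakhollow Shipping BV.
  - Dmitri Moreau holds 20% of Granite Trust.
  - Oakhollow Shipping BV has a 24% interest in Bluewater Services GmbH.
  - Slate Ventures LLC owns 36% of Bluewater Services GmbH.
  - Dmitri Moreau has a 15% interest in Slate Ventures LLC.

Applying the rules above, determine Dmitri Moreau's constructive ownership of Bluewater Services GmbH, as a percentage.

Chain via Granite Trust (R1): 20% × 23% = 4.6% of Bluewater Services GmbH.
Chain via Oakhollow Shipping BV (R1): 48% × 24% = 11.52% of Bluewater Services GmbH.
Chain via Slate Ventures LLC (R1): 15% × 36% = 5.4% of Bluewater Services GmbH.
Direct interest in Bluewater Services GmbH: 4%.
Aggregating (R2): 4.6% + 11.52% + 5.4% + 4% = 25.52%.

25.52%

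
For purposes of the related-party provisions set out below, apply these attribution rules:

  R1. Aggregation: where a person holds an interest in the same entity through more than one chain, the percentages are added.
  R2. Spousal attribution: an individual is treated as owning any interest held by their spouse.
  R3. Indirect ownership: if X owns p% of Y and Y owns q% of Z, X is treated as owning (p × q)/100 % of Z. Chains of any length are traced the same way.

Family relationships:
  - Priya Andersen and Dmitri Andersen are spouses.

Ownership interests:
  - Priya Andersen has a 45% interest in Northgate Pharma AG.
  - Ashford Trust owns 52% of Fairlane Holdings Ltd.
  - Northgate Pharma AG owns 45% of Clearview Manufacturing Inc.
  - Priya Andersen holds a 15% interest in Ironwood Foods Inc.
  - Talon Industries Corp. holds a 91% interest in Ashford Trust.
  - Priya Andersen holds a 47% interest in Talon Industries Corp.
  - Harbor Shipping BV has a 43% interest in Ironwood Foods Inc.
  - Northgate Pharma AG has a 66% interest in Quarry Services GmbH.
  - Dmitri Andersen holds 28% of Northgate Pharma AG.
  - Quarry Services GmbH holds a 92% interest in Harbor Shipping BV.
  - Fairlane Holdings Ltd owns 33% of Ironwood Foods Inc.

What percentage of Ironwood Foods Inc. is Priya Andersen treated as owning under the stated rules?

By spousal attribution (R2), Priya Andersen is treated as also owning Dmitri Andersen's interest in Northgate Pharma AG, giving 45% + 28% = 73%.
Chain via Northgate Pharma AG → Quarry Services GmbH → Harbor Shipping BV (R3): 73% × 66% × 92% × 43% = 19.060008% of Ironwood Foods Inc.
Chain via Talon Industries Corp. → Ashford Trust → Fairlane Holdings Ltd (R3): 47% × 91% × 52% × 33% = 7.339332% of Ironwood Foods Inc.
Direct interest in Ironwood Foods Inc: 15%.
Aggregating (R1): 19.060008% + 7.339332% + 15% = 41.39934%.

41.39934%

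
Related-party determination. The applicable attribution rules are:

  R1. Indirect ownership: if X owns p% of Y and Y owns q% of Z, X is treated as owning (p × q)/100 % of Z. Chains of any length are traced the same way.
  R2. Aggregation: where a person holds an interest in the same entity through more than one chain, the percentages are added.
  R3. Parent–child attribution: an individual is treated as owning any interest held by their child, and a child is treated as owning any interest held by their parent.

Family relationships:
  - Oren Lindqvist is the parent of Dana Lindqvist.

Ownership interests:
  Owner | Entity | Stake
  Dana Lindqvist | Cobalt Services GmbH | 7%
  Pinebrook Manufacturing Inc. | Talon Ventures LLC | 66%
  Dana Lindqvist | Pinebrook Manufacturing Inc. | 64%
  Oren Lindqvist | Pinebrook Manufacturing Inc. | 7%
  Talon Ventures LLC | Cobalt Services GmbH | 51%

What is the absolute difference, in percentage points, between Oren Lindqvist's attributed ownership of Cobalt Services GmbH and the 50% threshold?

By parent–child attribution (R3), Oren Lindqvist is treated as also owning Dana Lindqvist's interest in Pinebrook Manufacturing Inc, giving 7% + 64% = 71%.
By parent–child attribution (R3), Oren Lindqvist is treated as owning Dana Lindqvist's 7% interest in Cobalt Services GmbH.
Chain via Pinebrook Manufacturing Inc. → Talon Ventures LLC (R1): 71% × 66% × 51% = 23.8986% of Cobalt Services GmbH.
Direct interest in Cobalt Services GmbH: 7%.
Aggregating (R2): 23.8986% + 7% = 30.8986%.
30.8986% falls short of the 50% threshold by 19.1014 percentage points.

19.1014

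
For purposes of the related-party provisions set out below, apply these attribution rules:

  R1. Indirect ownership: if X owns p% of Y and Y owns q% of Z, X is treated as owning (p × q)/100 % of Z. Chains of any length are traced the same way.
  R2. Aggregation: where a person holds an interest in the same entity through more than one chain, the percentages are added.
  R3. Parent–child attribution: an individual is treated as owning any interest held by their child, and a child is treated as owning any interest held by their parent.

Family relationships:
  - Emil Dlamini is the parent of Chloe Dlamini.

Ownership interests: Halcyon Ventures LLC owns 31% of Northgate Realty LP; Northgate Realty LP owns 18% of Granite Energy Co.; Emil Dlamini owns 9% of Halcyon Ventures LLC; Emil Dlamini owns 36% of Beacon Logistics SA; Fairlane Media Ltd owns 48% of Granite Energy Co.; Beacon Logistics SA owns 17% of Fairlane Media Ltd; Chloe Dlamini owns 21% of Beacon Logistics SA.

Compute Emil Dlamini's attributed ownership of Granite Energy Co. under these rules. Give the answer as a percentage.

5.1534%

By parent–child attribution (R3), Emil Dlamini is treated as also owning Chloe Dlamini's interest in Beacon Logistics SA, giving 36% + 21% = 57%.
Chain via Halcyon Ventures LLC → Northgate Realty LP (R1): 9% × 31% × 18% = 0.5022% of Granite Energy Co.
Chain via Beacon Logistics SA → Fairlane Media Ltd (R1): 57% × 17% × 48% = 4.6512% of Granite Energy Co.
Aggregating (R2): 0.5022% + 4.6512% = 5.1534%.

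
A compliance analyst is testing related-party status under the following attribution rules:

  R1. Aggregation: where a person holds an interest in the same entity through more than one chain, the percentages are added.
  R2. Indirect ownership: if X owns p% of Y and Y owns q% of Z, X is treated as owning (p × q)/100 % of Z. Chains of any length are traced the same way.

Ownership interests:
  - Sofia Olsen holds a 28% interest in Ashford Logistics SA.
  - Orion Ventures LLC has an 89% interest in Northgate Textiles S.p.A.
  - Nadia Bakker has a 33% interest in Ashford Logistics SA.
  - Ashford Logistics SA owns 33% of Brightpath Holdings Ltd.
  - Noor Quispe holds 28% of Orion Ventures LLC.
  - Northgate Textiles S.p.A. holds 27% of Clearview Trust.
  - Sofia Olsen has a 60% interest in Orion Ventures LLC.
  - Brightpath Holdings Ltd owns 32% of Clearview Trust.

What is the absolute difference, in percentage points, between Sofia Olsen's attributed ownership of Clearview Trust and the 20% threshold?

2.6252

Chain via Orion Ventures LLC → Northgate Textiles S.p.A. (R2): 60% × 89% × 27% = 14.418% of Clearview Trust.
Chain via Ashford Logistics SA → Brightpath Holdings Ltd (R2): 28% × 33% × 32% = 2.9568% of Clearview Trust.
Aggregating (R1): 14.418% + 2.9568% = 17.3748%.
17.3748% falls short of the 20% threshold by 2.6252 percentage points.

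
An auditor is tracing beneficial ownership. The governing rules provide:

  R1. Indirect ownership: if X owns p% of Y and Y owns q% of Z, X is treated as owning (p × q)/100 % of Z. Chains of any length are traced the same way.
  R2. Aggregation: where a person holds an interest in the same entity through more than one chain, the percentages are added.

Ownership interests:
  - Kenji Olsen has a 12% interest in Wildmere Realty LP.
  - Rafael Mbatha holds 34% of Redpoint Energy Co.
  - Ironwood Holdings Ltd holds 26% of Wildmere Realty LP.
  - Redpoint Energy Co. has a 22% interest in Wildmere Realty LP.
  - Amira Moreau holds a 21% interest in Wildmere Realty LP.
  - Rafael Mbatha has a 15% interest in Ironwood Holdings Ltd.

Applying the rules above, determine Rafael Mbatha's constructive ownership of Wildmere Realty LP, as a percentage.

Chain via Ironwood Holdings Ltd (R1): 15% × 26% = 3.9% of Wildmere Realty LP.
Chain via Redpoint Energy Co. (R1): 34% × 22% = 7.48% of Wildmere Realty LP.
Aggregating (R2): 3.9% + 7.48% = 11.38%.

11.38%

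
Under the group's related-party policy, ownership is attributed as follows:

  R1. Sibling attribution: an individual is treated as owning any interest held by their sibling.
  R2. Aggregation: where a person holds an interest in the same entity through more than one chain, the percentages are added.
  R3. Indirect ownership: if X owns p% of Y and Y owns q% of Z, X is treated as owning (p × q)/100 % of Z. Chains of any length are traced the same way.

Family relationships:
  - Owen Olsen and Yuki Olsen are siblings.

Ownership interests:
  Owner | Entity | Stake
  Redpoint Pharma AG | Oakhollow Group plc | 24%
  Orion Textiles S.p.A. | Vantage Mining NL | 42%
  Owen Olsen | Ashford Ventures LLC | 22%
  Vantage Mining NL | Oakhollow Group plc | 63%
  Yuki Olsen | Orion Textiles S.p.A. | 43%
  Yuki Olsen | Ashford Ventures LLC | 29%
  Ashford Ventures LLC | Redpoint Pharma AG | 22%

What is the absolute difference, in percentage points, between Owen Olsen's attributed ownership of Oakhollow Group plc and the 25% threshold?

By sibling attribution (R1), Owen Olsen is treated as also owning Yuki Olsen's interest in Ashford Ventures LLC, giving 22% + 29% = 51%.
By sibling attribution (R1), Owen Olsen is treated as owning Yuki Olsen's 43% interest in Orion Textiles S.p.A.
Chain via Ashford Ventures LLC → Redpoint Pharma AG (R3): 51% × 22% × 24% = 2.6928% of Oakhollow Group plc.
Chain via Orion Textiles S.p.A. → Vantage Mining NL (R3): 43% × 42% × 63% = 11.3778% of Oakhollow Group plc.
Aggregating (R2): 2.6928% + 11.3778% = 14.0706%.
14.0706% falls short of the 25% threshold by 10.9294 percentage points.

10.9294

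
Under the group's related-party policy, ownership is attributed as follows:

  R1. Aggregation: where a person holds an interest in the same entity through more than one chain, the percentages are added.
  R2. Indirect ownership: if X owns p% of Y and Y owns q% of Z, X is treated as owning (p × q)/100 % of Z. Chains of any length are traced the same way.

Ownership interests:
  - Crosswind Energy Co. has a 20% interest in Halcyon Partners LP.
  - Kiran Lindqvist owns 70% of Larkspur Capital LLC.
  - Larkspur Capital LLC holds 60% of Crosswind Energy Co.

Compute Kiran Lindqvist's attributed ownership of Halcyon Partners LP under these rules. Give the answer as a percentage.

Chain via Larkspur Capital LLC → Crosswind Energy Co. (R2): 70% × 60% × 20% = 8.4% of Halcyon Partners LP.

8.4%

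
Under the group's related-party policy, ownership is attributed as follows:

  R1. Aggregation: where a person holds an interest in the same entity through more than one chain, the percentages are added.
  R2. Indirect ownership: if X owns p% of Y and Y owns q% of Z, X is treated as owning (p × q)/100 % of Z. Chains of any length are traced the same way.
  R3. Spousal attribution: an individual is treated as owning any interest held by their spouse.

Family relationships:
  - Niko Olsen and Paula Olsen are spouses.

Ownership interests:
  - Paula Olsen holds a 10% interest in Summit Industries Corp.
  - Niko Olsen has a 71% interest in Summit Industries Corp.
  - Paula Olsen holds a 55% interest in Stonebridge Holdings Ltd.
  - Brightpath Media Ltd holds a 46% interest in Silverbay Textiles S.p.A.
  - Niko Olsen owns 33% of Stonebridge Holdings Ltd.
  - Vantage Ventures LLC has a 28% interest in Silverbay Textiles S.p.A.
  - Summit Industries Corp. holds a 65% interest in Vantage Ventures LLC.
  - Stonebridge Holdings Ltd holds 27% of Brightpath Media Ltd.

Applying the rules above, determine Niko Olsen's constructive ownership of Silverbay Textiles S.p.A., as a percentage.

25.6716%

By spousal attribution (R3), Niko Olsen is treated as also owning Paula Olsen's interest in Stonebridge Holdings Ltd, giving 33% + 55% = 88%.
By spousal attribution (R3), Niko Olsen is treated as also owning Paula Olsen's interest in Summit Industries Corp, giving 71% + 10% = 81%.
Chain via Stonebridge Holdings Ltd → Brightpath Media Ltd (R2): 88% × 27% × 46% = 10.9296% of Silverbay Textiles S.p.A.
Chain via Summit Industries Corp. → Vantage Ventures LLC (R2): 81% × 65% × 28% = 14.742% of Silverbay Textiles S.p.A.
Aggregating (R1): 10.9296% + 14.742% = 25.6716%.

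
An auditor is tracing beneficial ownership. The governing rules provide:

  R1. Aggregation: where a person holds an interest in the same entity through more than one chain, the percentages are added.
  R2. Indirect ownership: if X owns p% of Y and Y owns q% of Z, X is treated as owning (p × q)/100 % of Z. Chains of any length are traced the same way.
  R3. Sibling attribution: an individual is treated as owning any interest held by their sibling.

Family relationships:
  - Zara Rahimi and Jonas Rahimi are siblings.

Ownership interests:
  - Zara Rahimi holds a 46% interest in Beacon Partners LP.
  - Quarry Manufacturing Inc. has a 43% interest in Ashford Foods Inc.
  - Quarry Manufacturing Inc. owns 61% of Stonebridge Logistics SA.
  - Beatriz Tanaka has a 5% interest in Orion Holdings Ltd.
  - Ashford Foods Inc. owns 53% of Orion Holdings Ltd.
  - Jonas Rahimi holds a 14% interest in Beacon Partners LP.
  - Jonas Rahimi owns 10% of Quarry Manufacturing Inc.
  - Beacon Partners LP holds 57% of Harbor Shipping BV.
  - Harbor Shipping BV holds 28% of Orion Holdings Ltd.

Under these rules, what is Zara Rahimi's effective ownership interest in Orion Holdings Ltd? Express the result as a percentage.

11.855%

By sibling attribution (R3), Zara Rahimi is treated as also owning Jonas Rahimi's interest in Beacon Partners LP, giving 46% + 14% = 60%.
By sibling attribution (R3), Zara Rahimi is treated as owning Jonas Rahimi's 10% interest in Quarry Manufacturing Inc.
Chain via Beacon Partners LP → Harbor Shipping BV (R2): 60% × 57% × 28% = 9.576% of Orion Holdings Ltd.
Chain via Quarry Manufacturing Inc. → Ashford Foods Inc. (R2): 10% × 43% × 53% = 2.279% of Orion Holdings Ltd.
Aggregating (R1): 9.576% + 2.279% = 11.855%.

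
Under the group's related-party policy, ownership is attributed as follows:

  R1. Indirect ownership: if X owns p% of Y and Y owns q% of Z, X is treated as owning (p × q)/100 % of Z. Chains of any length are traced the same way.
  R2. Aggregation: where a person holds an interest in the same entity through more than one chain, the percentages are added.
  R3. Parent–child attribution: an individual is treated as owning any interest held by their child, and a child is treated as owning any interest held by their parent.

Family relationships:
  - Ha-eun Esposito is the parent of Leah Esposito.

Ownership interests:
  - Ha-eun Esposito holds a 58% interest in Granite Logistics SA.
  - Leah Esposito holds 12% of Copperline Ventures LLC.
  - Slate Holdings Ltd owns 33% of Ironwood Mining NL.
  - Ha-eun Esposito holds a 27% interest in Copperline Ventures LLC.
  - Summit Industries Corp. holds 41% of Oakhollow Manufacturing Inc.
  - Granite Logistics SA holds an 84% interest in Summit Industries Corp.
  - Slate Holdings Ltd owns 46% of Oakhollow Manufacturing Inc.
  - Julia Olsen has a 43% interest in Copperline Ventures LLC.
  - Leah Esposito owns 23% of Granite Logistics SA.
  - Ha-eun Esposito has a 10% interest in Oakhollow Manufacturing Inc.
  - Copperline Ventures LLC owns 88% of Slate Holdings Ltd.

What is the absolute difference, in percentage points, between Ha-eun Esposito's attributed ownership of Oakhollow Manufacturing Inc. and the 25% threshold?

By parent–child attribution (R3), Ha-eun Esposito is treated as also owning Leah Esposito's interest in Granite Logistics SA, giving 58% + 23% = 81%.
By parent–child attribution (R3), Ha-eun Esposito is treated as also owning Leah Esposito's interest in Copperline Ventures LLC, giving 27% + 12% = 39%.
Chain via Granite Logistics SA → Summit Industries Corp. (R1): 81% × 84% × 41% = 27.8964% of Oakhollow Manufacturing Inc.
Chain via Copperline Ventures LLC → Slate Holdings Ltd (R1): 39% × 88% × 46% = 15.7872% of Oakhollow Manufacturing Inc.
Direct interest in Oakhollow Manufacturing Inc: 10%.
Aggregating (R2): 27.8964% + 15.7872% + 10% = 53.6836%.
53.6836% exceeds the 25% threshold by 28.6836 percentage points.

28.6836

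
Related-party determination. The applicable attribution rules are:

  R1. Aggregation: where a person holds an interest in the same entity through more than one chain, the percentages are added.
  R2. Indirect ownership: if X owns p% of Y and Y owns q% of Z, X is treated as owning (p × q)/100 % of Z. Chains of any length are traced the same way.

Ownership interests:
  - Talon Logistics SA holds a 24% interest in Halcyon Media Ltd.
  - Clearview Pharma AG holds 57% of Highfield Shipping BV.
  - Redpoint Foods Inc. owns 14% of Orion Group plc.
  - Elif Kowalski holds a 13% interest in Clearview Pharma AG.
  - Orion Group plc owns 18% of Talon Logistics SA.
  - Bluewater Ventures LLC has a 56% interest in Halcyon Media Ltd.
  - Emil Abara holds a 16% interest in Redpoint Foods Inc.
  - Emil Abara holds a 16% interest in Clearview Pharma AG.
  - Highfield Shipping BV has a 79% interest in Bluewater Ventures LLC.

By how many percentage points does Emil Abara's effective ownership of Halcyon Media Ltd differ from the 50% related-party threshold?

Chain via Redpoint Foods Inc. → Orion Group plc → Talon Logistics SA (R2): 16% × 14% × 18% × 24% = 0.096768% of Halcyon Media Ltd.
Chain via Clearview Pharma AG → Highfield Shipping BV → Bluewater Ventures LLC (R2): 16% × 57% × 79% × 56% = 4.034688% of Halcyon Media Ltd.
Aggregating (R1): 0.096768% + 4.034688% = 4.131456%.
4.131456% falls short of the 50% threshold by 45.868544 percentage points.

45.868544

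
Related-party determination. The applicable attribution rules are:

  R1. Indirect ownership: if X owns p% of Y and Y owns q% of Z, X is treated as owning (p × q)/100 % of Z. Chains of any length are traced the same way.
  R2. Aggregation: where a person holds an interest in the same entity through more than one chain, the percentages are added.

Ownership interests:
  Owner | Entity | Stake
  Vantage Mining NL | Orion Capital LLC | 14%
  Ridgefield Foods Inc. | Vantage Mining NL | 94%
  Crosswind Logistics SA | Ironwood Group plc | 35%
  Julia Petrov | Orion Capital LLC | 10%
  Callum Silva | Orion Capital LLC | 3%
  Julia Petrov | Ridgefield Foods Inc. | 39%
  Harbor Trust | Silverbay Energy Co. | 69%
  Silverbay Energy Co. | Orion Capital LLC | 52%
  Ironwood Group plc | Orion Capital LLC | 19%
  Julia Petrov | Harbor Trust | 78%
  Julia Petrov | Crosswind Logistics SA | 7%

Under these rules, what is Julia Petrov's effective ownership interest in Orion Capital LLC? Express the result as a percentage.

43.5843%

Chain via Crosswind Logistics SA → Ironwood Group plc (R1): 7% × 35% × 19% = 0.4655% of Orion Capital LLC.
Chain via Ridgefield Foods Inc. → Vantage Mining NL (R1): 39% × 94% × 14% = 5.1324% of Orion Capital LLC.
Chain via Harbor Trust → Silverbay Energy Co. (R1): 78% × 69% × 52% = 27.9864% of Orion Capital LLC.
Direct interest in Orion Capital LLC: 10%.
Aggregating (R2): 0.4655% + 5.1324% + 27.9864% + 10% = 43.5843%.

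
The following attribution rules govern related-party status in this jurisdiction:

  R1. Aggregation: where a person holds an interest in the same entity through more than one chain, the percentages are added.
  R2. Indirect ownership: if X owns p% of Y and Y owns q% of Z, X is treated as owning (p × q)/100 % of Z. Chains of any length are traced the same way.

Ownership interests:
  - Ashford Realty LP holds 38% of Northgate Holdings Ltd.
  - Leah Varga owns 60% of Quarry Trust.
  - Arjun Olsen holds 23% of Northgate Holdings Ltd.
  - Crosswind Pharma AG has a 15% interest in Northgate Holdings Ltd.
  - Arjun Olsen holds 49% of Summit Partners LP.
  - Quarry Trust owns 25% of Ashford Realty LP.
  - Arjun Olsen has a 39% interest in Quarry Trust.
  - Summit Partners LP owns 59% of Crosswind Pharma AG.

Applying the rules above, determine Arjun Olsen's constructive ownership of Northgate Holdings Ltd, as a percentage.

31.0415%

Chain via Quarry Trust → Ashford Realty LP (R2): 39% × 25% × 38% = 3.705% of Northgate Holdings Ltd.
Chain via Summit Partners LP → Crosswind Pharma AG (R2): 49% × 59% × 15% = 4.3365% of Northgate Holdings Ltd.
Direct interest in Northgate Holdings Ltd: 23%.
Aggregating (R1): 3.705% + 4.3365% + 23% = 31.0415%.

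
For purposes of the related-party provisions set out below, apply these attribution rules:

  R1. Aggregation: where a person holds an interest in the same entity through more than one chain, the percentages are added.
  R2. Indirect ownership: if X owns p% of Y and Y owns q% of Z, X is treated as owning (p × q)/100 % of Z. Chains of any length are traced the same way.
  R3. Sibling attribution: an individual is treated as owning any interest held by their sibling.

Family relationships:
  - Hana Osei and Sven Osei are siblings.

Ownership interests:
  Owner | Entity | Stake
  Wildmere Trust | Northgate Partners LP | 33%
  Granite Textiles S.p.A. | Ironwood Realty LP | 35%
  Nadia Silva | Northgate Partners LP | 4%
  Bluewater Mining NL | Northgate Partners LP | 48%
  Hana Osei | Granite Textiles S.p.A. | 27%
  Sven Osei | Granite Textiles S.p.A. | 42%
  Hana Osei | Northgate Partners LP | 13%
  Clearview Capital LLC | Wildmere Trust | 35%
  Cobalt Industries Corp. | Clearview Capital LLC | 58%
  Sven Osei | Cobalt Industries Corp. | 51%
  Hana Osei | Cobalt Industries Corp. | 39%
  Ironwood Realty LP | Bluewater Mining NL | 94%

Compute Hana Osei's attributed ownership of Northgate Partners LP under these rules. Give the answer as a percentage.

By sibling attribution (R3), Hana Osei is treated as also owning Sven Osei's interest in Granite Textiles S.p.A, giving 27% + 42% = 69%.
By sibling attribution (R3), Hana Osei is treated as also owning Sven Osei's interest in Cobalt Industries Corp, giving 39% + 51% = 90%.
Chain via Granite Textiles S.p.A. → Ironwood Realty LP → Bluewater Mining NL (R2): 69% × 35% × 94% × 48% = 10.89648% of Northgate Partners LP.
Chain via Cobalt Industries Corp. → Clearview Capital LLC → Wildmere Trust (R2): 90% × 58% × 35% × 33% = 6.0291% of Northgate Partners LP.
Direct interest in Northgate Partners LP: 13%.
Aggregating (R1): 10.89648% + 6.0291% + 13% = 29.92558%.

29.92558%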